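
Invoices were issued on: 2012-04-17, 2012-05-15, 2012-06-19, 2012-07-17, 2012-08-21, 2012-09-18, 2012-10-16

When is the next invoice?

All dates are Tuesdays, 28, 35, 28, 35, 28, 28 days apart.
Specifically, the 3rd Tuesday of each month.
3rd Tuesday of November 2012: 2012-11-20.

2012-11-20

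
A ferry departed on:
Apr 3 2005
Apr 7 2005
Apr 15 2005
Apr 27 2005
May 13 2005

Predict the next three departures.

Jun 2 2005, Jun 26 2005, Jul 24 2005

Gaps: 4, 8, 12, 16 days — each gap is 4 larger than the previous one.
Next gap: 20 days. May 13 2005 + 20 days = Jun 2 2005.
Next gap: 24 days. Jun 2 2005 + 24 days = Jun 26 2005.
Next gap: 28 days. Jun 26 2005 + 28 days = Jul 24 2005.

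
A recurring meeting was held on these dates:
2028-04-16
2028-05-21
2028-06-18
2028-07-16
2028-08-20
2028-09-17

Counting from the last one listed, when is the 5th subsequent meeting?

All dates are Sundays, 35, 28, 28, 35, 28 days apart.
Specifically, the 3rd Sunday of each month.
3rd Sunday of October 2028: 2028-10-15.
3rd Sunday of November 2028: 2028-11-19.
December 2028 — 3rd Sunday is 2028-12-17.
January 2029 — 3rd Sunday is 2029-01-21.
February 2029 — 3rd Sunday is 2029-02-18.

2029-02-18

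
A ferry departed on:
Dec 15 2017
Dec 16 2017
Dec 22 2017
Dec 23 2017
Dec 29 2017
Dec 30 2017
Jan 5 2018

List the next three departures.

Jan 6 2018, Jan 12 2018, Jan 13 2018

Every event lands on a Friday or Saturday (gaps cycle 1, 6, 1, 6, 1, 6).
So the schedule is: every Friday and Saturday.
The following Saturday is Jan 6 2018.
The following Friday is Jan 12 2018.
The following Saturday is Jan 13 2018.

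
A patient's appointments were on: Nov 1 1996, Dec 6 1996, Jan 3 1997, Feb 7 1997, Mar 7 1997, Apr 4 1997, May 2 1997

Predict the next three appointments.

These are Fridays at 28- or 35-day spacing (35, 28, 35, 28, 28, 28).
The pattern: 1st Friday of the month.
June 1997 — 1st Friday is Jun 6 1997.
1st Friday of July 1997: Jul 4 1997.
August 1997 — 1st Friday is Aug 1 1997.

Jun 6 1997, Jul 4 1997, Aug 1 1997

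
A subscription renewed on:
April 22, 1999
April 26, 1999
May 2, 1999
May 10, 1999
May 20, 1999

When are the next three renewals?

The spacing grows by 2 each time: 4, 6, 8, 10 days.
Next gap: 12 days. May 20, 1999 + 12 days = June 1, 1999.
Next gap: 14 days. June 1, 1999 + 14 days = June 15, 1999.
Next gap: 16 days. June 15, 1999 + 16 days = July 1, 1999.

June 1, 1999; June 15, 1999; July 1, 1999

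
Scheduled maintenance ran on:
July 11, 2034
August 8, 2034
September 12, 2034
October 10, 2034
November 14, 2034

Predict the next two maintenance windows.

All dates are Tuesdays, 28, 35, 28, 35 days apart.
Specifically, the 2nd Tuesday of each month.
2nd Tuesday of December 2034: December 12, 2034.
January 2035 — 2nd Tuesday is January 9, 2035.

December 12, 2034; January 9, 2035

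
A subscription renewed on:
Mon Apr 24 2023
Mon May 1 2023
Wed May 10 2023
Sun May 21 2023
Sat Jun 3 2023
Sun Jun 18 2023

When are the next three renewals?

Gaps: 7, 9, 11, 13, 15 days — each gap is 2 larger than the previous one.
Next gap: 17 days. Sun Jun 18 2023 + 17 days = Wed Jul 5 2023.
Next gap: 19 days. Wed Jul 5 2023 + 19 days = Mon Jul 24 2023.
Next gap: 21 days. Mon Jul 24 2023 + 21 days = Mon Aug 14 2023.

Wed Jul 5 2023, Mon Jul 24 2023, Mon Aug 14 2023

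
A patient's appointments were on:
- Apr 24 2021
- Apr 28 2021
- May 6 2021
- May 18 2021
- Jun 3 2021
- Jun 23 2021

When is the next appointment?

Jul 17 2021

Gaps: 4, 8, 12, 16, 20 days — each gap is 4 larger than the previous one.
Next gap: 24 days. Jun 23 2021 + 24 days = Jul 17 2021.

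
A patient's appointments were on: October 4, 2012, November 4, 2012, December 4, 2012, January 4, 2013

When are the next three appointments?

The day-of-month is always 4 (31, 30, 31 days between events).
So this recurs on the 4th of each month.
February 2013: February 4, 2013.
March 2013: March 4, 2013.
April 2013: April 4, 2013.

February 4, 2013; March 4, 2013; April 4, 2013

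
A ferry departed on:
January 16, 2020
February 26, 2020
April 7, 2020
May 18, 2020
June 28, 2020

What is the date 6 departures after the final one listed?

Gaps between consecutive events: 41, 41, 41, 41 days — a constant 41-day interval.
June 28, 2020 + 41 days = August 8, 2020.
August 8, 2020 + 41 days = September 18, 2020.
September 18, 2020 + 41 days = October 29, 2020.
October 29, 2020 + 41 days = December 9, 2020.
December 9, 2020 + 41 days = January 19, 2021.
January 19, 2021 + 41 days = March 1, 2021.

March 1, 2021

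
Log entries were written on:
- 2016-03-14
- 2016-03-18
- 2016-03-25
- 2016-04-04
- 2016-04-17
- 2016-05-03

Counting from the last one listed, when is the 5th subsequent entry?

2016-09-05

Intervals are 4, 7, 10, 13, 16 days — an arithmetic progression with common difference 3.
Next gap: 19 days. 2016-05-03 + 19 days = 2016-05-22.
Next gap: 22 days. 2016-05-22 + 22 days = 2016-06-13.
Next gap: 25 days. 2016-06-13 + 25 days = 2016-07-08.
Next gap: 28 days. 2016-07-08 + 28 days = 2016-08-05.
Next gap: 31 days. 2016-08-05 + 31 days = 2016-09-05.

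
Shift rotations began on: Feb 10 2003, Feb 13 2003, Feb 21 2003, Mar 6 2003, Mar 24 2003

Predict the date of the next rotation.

Apr 16 2003

The spacing grows by 5 each time: 3, 8, 13, 18 days.
Next gap: 23 days. Mar 24 2003 + 23 days = Apr 16 2003.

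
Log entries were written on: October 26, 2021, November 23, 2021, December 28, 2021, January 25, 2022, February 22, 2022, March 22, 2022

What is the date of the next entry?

Gaps: 28, 35, 28, 28, 28 days — a mix of 28 and 35. Every date is a Tuesday.
Each is the 4th Tuesday of its month.
4th Tuesday of April 2022: April 26, 2022.

April 26, 2022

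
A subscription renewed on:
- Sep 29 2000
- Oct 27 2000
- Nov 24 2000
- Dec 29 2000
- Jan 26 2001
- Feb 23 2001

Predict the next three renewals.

Mar 30 2001, Apr 27 2001, May 25 2001

These are Fridays with 28, 28, 35, 28, 28-day gaps.
Each is the final Friday of its month — Sep 29 2000 is past the 28th, so '4th Friday' doesn't fit.
March 2001 ends with Friday Mar 30 2001.
Last Friday of April 2001: Apr 27 2001.
May 2001 ends with Friday May 25 2001.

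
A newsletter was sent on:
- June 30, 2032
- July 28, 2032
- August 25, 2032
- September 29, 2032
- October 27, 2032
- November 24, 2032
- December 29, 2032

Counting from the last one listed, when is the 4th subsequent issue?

April 27, 2033

All Wednesdays; the gaps (28, 28, 35, 28, 28, 35) vary with month length.
This is the last Wednesday of each month.
January 2033 ends with Wednesday January 26, 2033.
Last Wednesday of February 2033: February 23, 2033.
Last Wednesday of March 2033: March 30, 2033.
April 2033 ends with Wednesday April 27, 2033.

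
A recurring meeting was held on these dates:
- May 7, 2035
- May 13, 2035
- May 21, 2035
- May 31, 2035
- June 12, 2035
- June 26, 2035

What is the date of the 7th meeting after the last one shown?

Intervals are 6, 8, 10, 12, 14 days — an arithmetic progression with common difference 2.
Next gap: 16 days. June 26, 2035 + 16 days = July 12, 2035.
Next gap: 18 days. July 12, 2035 + 18 days = July 30, 2035.
Next gap: 20 days. July 30, 2035 + 20 days = August 19, 2035.
Next gap: 22 days. August 19, 2035 + 22 days = September 10, 2035.
Next gap: 24 days. September 10, 2035 + 24 days = October 4, 2035.
Next gap: 26 days. October 4, 2035 + 26 days = October 30, 2035.
Next gap: 28 days. October 30, 2035 + 28 days = November 27, 2035.

November 27, 2035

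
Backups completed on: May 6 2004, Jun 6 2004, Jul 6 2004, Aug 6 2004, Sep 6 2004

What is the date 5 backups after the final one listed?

Gaps: 31, 30, 31, 31 days — not constant. Every event is on the 6th of the month.
Pattern: the 6th of each month.
Next: October 2004 → Oct 6 2004.
Next: November 2004 → Nov 6 2004.
Next: December 2004 → Dec 6 2004.
January 2005: Jan 6 2005.
Next: February 2005 → Feb 6 2005.

Feb 6 2005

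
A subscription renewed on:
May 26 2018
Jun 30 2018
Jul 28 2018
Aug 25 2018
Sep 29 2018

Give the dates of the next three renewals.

These are Saturdays with 35, 28, 28, 35-day gaps.
Each is the final Saturday of its month — Jun 30 2018 is past the 28th, so '4th Saturday' doesn't fit.
Last Saturday of October 2018: Oct 27 2018.
Last Saturday of November 2018: Nov 24 2018.
December 2018 ends with Saturday Dec 29 2018.

Oct 27 2018, Nov 24 2018, Dec 29 2018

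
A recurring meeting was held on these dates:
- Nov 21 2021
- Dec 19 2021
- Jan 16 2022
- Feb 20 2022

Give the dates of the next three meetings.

These are Sundays at 28- or 35-day spacing (28, 28, 35).
The pattern: 3rd Sunday of the month.
3rd Sunday of March 2022: Mar 20 2022.
April 2022 — 3rd Sunday is Apr 17 2022.
May 2022 — 3rd Sunday is May 15 2022.

Mar 20 2022, Apr 17 2022, May 15 2022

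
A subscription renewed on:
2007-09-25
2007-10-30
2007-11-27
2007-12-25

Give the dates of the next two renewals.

Every date is a Tuesday; gaps 35, 28, 28 days.
Each is the last Tuesday of its month (at least one falls on the 29th or later, ruling out '4th Tuesday').
Last Tuesday of January 2008: 2008-01-29.
February 2008 ends with Tuesday 2008-02-26.

2008-01-29, 2008-02-26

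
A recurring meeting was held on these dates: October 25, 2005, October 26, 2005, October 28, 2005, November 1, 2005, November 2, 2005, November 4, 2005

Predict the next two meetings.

November 8, 2005; November 9, 2005

The gap pattern 1, 2, 4, 1, 2 repeats every 3 events.
These are the Tuesdays, Wednesdays and Fridays of each week.
The following Tuesday is November 8, 2005.
Next Wednesday: November 9, 2005.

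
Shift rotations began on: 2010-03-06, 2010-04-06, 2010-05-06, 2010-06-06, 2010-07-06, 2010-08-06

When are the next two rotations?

The day-of-month is always 6 (31, 30, 31, 30, 31 days between events).
So this recurs on the 6th of each month.
September 2010: 2010-09-06.
October 2010: 2010-10-06.

2010-09-06, 2010-10-06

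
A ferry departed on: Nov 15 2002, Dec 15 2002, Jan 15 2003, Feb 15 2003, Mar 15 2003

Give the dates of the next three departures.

Apr 15 2003, May 15 2003, Jun 15 2003

Gaps: 30, 31, 31, 28 days — not constant. Every event is on the 15th of the month.
Pattern: the 15th of each month.
April 2003: Apr 15 2003.
Next: May 2003 → May 15 2003.
June 2003: Jun 15 2003.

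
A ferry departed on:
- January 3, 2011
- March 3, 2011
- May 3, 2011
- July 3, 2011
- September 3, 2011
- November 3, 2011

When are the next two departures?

Gaps: 59, 61, 61, 62, 61 days — not constant. Every event is on the 3rd of the month.
Pattern: the 3rd of every 2 months.
January 2012: January 3, 2012.
Next: March 2012 → March 3, 2012.

January 3, 2012; March 3, 2012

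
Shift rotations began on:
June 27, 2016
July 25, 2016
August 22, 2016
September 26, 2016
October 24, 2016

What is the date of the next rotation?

November 28, 2016

These are Mondays at 28- or 35-day spacing (28, 28, 35, 28).
The pattern: 4th Monday of the month.
4th Monday of November 2016: November 28, 2016.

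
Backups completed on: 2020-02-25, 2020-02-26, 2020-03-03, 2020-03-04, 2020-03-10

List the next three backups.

Every event lands on a Tuesday or Wednesday (gaps cycle 1, 6, 1, 6).
So the schedule is: every Tuesday and Wednesday.
Next Wednesday: 2020-03-11.
Next Tuesday: 2020-03-17.
Next Wednesday: 2020-03-18.

2020-03-11, 2020-03-17, 2020-03-18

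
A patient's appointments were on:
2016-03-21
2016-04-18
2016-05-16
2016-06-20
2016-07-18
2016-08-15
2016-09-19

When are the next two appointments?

These are Mondays at 28- or 35-day spacing (28, 28, 35, 28, 28, 35).
The pattern: 3rd Monday of the month.
3rd Monday of October 2016: 2016-10-17.
3rd Monday of November 2016: 2016-11-21.

2016-10-17, 2016-11-21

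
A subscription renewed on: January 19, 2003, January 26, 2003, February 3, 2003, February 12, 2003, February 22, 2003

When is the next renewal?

March 5, 2003

The spacing grows by 1 each time: 7, 8, 9, 10 days.
Next gap: 11 days. February 22, 2003 + 11 days = March 5, 2003.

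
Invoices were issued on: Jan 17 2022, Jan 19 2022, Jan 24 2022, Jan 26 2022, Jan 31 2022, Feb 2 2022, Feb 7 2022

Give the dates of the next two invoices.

Feb 9 2022, Feb 14 2022

Gaps: 2, 5, 2, 5, 2, 5 days — not constant, but cyclic with period 2.
The events fall on every Monday and Wednesday.
The following Wednesday is Feb 9 2022.
The following Monday is Feb 14 2022.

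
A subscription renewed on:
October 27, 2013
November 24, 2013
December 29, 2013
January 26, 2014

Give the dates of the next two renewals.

February 23, 2014; March 30, 2014

All Sundays; the gaps (28, 35, 28) vary with month length.
This is the last Sunday of each month.
Last Sunday of February 2014: February 23, 2014.
Last Sunday of March 2014: March 30, 2014.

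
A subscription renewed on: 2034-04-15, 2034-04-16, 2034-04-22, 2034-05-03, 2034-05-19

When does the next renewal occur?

2034-06-09

Gaps: 1, 6, 11, 16 days — each gap is 5 larger than the previous one.
Next gap: 21 days. 2034-05-19 + 21 days = 2034-06-09.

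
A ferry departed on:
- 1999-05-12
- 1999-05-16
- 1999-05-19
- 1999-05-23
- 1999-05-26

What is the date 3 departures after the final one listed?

Every event lands on a Wednesday or Sunday (gaps cycle 4, 3, 4, 3).
So the schedule is: every Wednesday and Sunday.
Next Sunday: 1999-05-30.
Next Wednesday: 1999-06-02.
The following Sunday is 1999-06-06.

1999-06-06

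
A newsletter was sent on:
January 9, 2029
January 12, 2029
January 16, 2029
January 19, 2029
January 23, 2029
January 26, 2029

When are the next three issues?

Gaps: 3, 4, 3, 4, 3 days — not constant, but cyclic with period 2.
The events fall on every Tuesday and Friday.
The following Tuesday is January 30, 2029.
Next Friday: February 2, 2029.
The following Tuesday is February 6, 2029.

January 30, 2029; February 2, 2029; February 6, 2029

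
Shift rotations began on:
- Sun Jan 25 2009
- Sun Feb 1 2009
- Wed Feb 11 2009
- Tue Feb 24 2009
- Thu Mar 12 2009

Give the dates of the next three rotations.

Tue Mar 31 2009, Wed Apr 22 2009, Sun May 17 2009

Intervals are 7, 10, 13, 16 days — an arithmetic progression with common difference 3.
Next gap: 19 days. Thu Mar 12 2009 + 19 days = Tue Mar 31 2009.
Next gap: 22 days. Tue Mar 31 2009 + 22 days = Wed Apr 22 2009.
Next gap: 25 days. Wed Apr 22 2009 + 25 days = Sun May 17 2009.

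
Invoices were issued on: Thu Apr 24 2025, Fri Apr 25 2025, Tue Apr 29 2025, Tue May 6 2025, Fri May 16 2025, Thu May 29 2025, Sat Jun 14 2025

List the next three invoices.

The spacing grows by 3 each time: 1, 4, 7, 10, 13, 16 days.
Next gap: 19 days. Sat Jun 14 2025 + 19 days = Thu Jul 3 2025.
Next gap: 22 days. Thu Jul 3 2025 + 22 days = Fri Jul 25 2025.
Next gap: 25 days. Fri Jul 25 2025 + 25 days = Tue Aug 19 2025.

Thu Jul 3 2025, Fri Jul 25 2025, Tue Aug 19 2025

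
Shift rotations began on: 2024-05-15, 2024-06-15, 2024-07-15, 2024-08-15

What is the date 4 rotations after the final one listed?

Gaps: 31, 30, 31 days — not constant. Every event is on the 15th of the month.
Pattern: the 15th of each month.
September 2024: 2024-09-15.
October 2024: 2024-10-15.
Next: November 2024 → 2024-11-15.
Next: December 2024 → 2024-12-15.

2024-12-15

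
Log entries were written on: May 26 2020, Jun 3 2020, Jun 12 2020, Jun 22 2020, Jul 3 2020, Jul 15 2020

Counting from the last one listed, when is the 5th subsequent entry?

Sep 28 2020

Gaps: 8, 9, 10, 11, 12 days — each gap is 1 larger than the previous one.
Next gap: 13 days. Jul 15 2020 + 13 days = Jul 28 2020.
Next gap: 14 days. Jul 28 2020 + 14 days = Aug 11 2020.
Next gap: 15 days. Aug 11 2020 + 15 days = Aug 26 2020.
Next gap: 16 days. Aug 26 2020 + 16 days = Sep 11 2020.
Next gap: 17 days. Sep 11 2020 + 17 days = Sep 28 2020.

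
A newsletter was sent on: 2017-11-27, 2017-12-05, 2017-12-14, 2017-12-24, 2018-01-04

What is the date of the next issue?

2018-01-16

Gaps: 8, 9, 10, 11 days — each gap is 1 larger than the previous one.
Next gap: 12 days. 2018-01-04 + 12 days = 2018-01-16.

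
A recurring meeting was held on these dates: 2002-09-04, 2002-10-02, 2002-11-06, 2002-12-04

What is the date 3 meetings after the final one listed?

All dates are Wednesdays, 28, 35, 28 days apart.
Specifically, the 1st Wednesday of each month.
1st Wednesday of January 2003: 2003-01-01.
February 2003 — 1st Wednesday is 2003-02-05.
March 2003 — 1st Wednesday is 2003-03-05.

2003-03-05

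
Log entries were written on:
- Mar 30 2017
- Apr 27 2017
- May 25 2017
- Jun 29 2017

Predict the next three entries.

These are Thursdays with 28, 28, 35-day gaps.
Each is the final Thursday of its month — Mar 30 2017 is past the 28th, so '4th Thursday' doesn't fit.
Last Thursday of July 2017: Jul 27 2017.
Last Thursday of August 2017: Aug 31 2017.
Last Thursday of September 2017: Sep 28 2017.

Jul 27 2017, Aug 31 2017, Sep 28 2017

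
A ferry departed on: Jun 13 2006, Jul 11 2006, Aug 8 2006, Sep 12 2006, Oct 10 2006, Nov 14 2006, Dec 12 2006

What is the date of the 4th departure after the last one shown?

Apr 10 2007

All dates are Tuesdays, 28, 28, 35, 28, 35, 28 days apart.
Specifically, the 2nd Tuesday of each month.
2nd Tuesday of January 2007: Jan 9 2007.
2nd Tuesday of February 2007: Feb 13 2007.
2nd Tuesday of March 2007: Mar 13 2007.
2nd Tuesday of April 2007: Apr 10 2007.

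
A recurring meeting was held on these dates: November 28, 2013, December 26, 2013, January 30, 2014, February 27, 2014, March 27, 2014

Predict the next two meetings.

All Thursdays; the gaps (28, 35, 28, 28) vary with month length.
This is the last Thursday of each month.
April 2014 ends with Thursday April 24, 2014.
May 2014 ends with Thursday May 29, 2014.

April 24, 2014; May 29, 2014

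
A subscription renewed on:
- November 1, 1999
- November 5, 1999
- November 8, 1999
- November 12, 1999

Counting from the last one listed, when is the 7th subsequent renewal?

December 6, 1999

Gaps: 4, 3, 4 days — not constant, but cyclic with period 2.
The events fall on every Monday and Friday.
The following Monday is November 15, 1999.
Next Friday: November 19, 1999.
Next Monday: November 22, 1999.
Next Friday: November 26, 1999.
The following Monday is November 29, 1999.
The following Friday is December 3, 1999.
The following Monday is December 6, 1999.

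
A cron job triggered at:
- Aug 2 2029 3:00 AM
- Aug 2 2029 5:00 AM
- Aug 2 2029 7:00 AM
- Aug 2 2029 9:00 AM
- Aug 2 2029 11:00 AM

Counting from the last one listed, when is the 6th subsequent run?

Aug 2 2029 11:00 PM

Spacing: 2, 2, 2, 2 h — constant 2 h.
Aug 2 2029 11:00 AM + 2 h = Aug 2 2029 1:00 PM.
Aug 2 2029 1:00 PM + 2 h = Aug 2 2029 3:00 PM.
Aug 2 2029 3:00 PM + 2 h = Aug 2 2029 5:00 PM.
Aug 2 2029 5:00 PM + 2 h = Aug 2 2029 7:00 PM.
Aug 2 2029 7:00 PM + 2 h = Aug 2 2029 9:00 PM.
Aug 2 2029 9:00 PM + 2 h = Aug 2 2029 11:00 PM.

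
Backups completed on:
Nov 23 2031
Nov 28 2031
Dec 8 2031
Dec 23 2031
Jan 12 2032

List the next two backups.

Feb 6 2032, Mar 7 2032

Intervals are 5, 10, 15, 20 days — an arithmetic progression with common difference 5.
Next gap: 25 days. Jan 12 2032 + 25 days = Feb 6 2032.
Next gap: 30 days. Feb 6 2032 + 30 days = Mar 7 2032.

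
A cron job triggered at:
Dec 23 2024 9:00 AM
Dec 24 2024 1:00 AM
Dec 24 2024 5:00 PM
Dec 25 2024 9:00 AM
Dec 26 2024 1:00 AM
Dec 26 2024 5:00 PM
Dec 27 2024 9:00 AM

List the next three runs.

Dec 28 2024 1:00 AM, Dec 28 2024 5:00 PM, Dec 29 2024 9:00 AM

The interval is a steady 16 hours (16, 16, 16, 16, 16, 16).
Dec 27 2024 9:00 AM + 16 h = Dec 28 2024 1:00 AM.
Dec 28 2024 1:00 AM + 16 h = Dec 28 2024 5:00 PM.
Dec 28 2024 5:00 PM + 16 h = Dec 29 2024 9:00 AM.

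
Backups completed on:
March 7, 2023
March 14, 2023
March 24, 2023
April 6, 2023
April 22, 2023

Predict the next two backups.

May 11, 2023; June 2, 2023

Gaps: 7, 10, 13, 16 days — each gap is 3 larger than the previous one.
Next gap: 19 days. April 22, 2023 + 19 days = May 11, 2023.
Next gap: 22 days. May 11, 2023 + 22 days = June 2, 2023.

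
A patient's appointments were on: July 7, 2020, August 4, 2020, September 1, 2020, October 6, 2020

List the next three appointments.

All dates are Tuesdays, 28, 28, 35 days apart.
Specifically, the 1st Tuesday of each month.
1st Tuesday of November 2020: November 3, 2020.
1st Tuesday of December 2020: December 1, 2020.
1st Tuesday of January 2021: January 5, 2021.

November 3, 2020; December 1, 2020; January 5, 2021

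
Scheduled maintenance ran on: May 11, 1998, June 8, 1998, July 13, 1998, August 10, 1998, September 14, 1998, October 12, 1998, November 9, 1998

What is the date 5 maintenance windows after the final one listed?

These are Mondays at 28- or 35-day spacing (28, 35, 28, 35, 28, 28).
The pattern: 2nd Monday of the month.
December 1998 — 2nd Monday is December 14, 1998.
2nd Monday of January 1999: January 11, 1999.
February 1999 — 2nd Monday is February 8, 1999.
March 1999 — 2nd Monday is March 8, 1999.
April 1999 — 2nd Monday is April 12, 1999.

April 12, 1999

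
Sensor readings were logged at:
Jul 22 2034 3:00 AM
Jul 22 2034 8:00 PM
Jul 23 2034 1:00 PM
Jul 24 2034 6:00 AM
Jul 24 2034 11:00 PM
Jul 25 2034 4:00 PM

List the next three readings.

Spacing: 17, 17, 17, 17, 17 h — constant 17 h.
Jul 25 2034 4:00 PM + 17 h = Jul 26 2034 9:00 AM.
Jul 26 2034 9:00 AM + 17 h = Jul 27 2034 2:00 AM.
Jul 27 2034 2:00 AM + 17 h = Jul 27 2034 7:00 PM.

Jul 26 2034 9:00 AM, Jul 27 2034 2:00 AM, Jul 27 2034 7:00 PM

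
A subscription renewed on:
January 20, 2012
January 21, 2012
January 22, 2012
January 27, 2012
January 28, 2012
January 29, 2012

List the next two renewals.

Gaps: 1, 1, 5, 1, 1 days — not constant, but cyclic with period 3.
The events fall on every Friday, Saturday and Sunday.
The following Friday is February 3, 2012.
Next Saturday: February 4, 2012.

February 3, 2012; February 4, 2012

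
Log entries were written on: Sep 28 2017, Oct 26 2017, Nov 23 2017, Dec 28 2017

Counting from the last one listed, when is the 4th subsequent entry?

Apr 26 2018

Gaps: 28, 28, 35 days — a mix of 28 and 35. Every date is a Thursday.
Each is the 4th Thursday of its month.
4th Thursday of January 2018: Jan 25 2018.
February 2018 — 4th Thursday is Feb 22 2018.
March 2018 — 4th Thursday is Mar 22 2018.
4th Thursday of April 2018: Apr 26 2018.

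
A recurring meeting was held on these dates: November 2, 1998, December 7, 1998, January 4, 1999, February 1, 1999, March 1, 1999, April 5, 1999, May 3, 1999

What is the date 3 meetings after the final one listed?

Gaps: 35, 28, 28, 28, 35, 28 days — a mix of 28 and 35. Every date is a Monday.
Each is the 1st Monday of its month.
June 1999 — 1st Monday is June 7, 1999.
1st Monday of July 1999: July 5, 1999.
August 1999 — 1st Monday is August 2, 1999.

August 2, 1999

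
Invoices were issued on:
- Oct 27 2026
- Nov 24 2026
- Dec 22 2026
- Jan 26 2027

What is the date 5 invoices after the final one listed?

Gaps: 28, 28, 35 days — a mix of 28 and 35. Every date is a Tuesday.
Each is the 4th Tuesday of its month.
4th Tuesday of February 2027: Feb 23 2027.
4th Tuesday of March 2027: Mar 23 2027.
4th Tuesday of April 2027: Apr 27 2027.
May 2027 — 4th Tuesday is May 25 2027.
June 2027 — 4th Tuesday is Jun 22 2027.

Jun 22 2027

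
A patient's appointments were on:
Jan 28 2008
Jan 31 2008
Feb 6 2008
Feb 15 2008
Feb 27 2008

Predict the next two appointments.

Mar 13 2008, Mar 31 2008

Gaps: 3, 6, 9, 12 days — each gap is 3 larger than the previous one.
Next gap: 15 days. Feb 27 2008 + 15 days = Mar 13 2008.
Next gap: 18 days. Mar 13 2008 + 18 days = Mar 31 2008.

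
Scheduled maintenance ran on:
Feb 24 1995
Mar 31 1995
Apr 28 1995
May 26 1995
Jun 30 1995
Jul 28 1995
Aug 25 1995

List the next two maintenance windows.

Sep 29 1995, Oct 27 1995

Every date is a Friday; gaps 35, 28, 28, 35, 28, 28 days.
Each is the last Friday of its month (at least one falls on the 29th or later, ruling out '4th Friday').
September 1995 ends with Friday Sep 29 1995.
October 1995 ends with Friday Oct 27 1995.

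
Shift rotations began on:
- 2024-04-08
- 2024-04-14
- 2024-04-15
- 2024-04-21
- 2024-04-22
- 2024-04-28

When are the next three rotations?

Every event lands on a Monday or Sunday (gaps cycle 6, 1, 6, 1, 6).
So the schedule is: every Monday and Sunday.
Next Monday: 2024-04-29.
The following Sunday is 2024-05-05.
Next Monday: 2024-05-06.

2024-04-29, 2024-05-05, 2024-05-06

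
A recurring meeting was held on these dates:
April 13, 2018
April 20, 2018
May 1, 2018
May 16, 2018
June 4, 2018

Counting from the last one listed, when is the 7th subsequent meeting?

February 4, 2019

The spacing grows by 4 each time: 7, 11, 15, 19 days.
Next gap: 23 days. June 4, 2018 + 23 days = June 27, 2018.
Next gap: 27 days. June 27, 2018 + 27 days = July 24, 2018.
Next gap: 31 days. July 24, 2018 + 31 days = August 24, 2018.
Next gap: 35 days. August 24, 2018 + 35 days = September 28, 2018.
Next gap: 39 days. September 28, 2018 + 39 days = November 6, 2018.
Next gap: 43 days. November 6, 2018 + 43 days = December 19, 2018.
Next gap: 47 days. December 19, 2018 + 47 days = February 4, 2019.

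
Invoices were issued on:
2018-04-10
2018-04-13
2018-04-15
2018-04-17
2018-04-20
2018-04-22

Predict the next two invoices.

2018-04-24, 2018-04-27

Gaps: 3, 2, 2, 3, 2 days — not constant, but cyclic with period 3.
The events fall on every Tuesday, Friday and Sunday.
The following Tuesday is 2018-04-24.
The following Friday is 2018-04-27.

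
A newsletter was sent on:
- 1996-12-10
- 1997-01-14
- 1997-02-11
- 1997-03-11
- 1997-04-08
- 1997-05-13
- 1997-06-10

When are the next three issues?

These are Tuesdays at 28- or 35-day spacing (35, 28, 28, 28, 35, 28).
The pattern: 2nd Tuesday of the month.
July 1997 — 2nd Tuesday is 1997-07-08.
2nd Tuesday of August 1997: 1997-08-12.
September 1997 — 2nd Tuesday is 1997-09-09.

1997-07-08, 1997-08-12, 1997-09-09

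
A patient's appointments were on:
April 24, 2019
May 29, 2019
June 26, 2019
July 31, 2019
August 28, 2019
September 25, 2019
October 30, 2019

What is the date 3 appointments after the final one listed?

Every date is a Wednesday; gaps 35, 28, 35, 28, 28, 35 days.
Each is the last Wednesday of its month (at least one falls on the 29th or later, ruling out '4th Wednesday').
Last Wednesday of November 2019: November 27, 2019.
Last Wednesday of December 2019: December 25, 2019.
Last Wednesday of January 2020: January 29, 2020.

January 29, 2020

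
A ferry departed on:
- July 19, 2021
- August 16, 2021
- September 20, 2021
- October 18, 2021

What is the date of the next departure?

These are Mondays at 28- or 35-day spacing (28, 35, 28).
The pattern: 3rd Monday of the month.
3rd Monday of November 2021: November 15, 2021.

November 15, 2021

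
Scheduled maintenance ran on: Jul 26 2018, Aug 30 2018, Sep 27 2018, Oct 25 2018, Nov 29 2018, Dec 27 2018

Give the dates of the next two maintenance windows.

Jan 31 2019, Feb 28 2019

These are Thursdays with 35, 28, 28, 35, 28-day gaps.
Each is the final Thursday of its month — Aug 30 2018 is past the 28th, so '4th Thursday' doesn't fit.
Last Thursday of January 2019: Jan 31 2019.
Last Thursday of February 2019: Feb 28 2019.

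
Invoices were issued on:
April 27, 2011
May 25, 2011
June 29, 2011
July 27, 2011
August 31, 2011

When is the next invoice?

September 28, 2011

Every date is a Wednesday; gaps 28, 35, 28, 35 days.
Each is the last Wednesday of its month (at least one falls on the 29th or later, ruling out '4th Wednesday').
Last Wednesday of September 2011: September 28, 2011.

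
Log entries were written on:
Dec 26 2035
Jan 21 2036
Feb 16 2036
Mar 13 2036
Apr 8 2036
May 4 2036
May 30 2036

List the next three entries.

Every event comes 26 days after the last (26, 26, 26, 26, 26, 26).
May 30 2036 + 26 days = Jun 25 2036.
Jun 25 2036 + 26 days = Jul 21 2036.
Jul 21 2036 + 26 days = Aug 16 2036.

Jun 25 2036, Jul 21 2036, Aug 16 2036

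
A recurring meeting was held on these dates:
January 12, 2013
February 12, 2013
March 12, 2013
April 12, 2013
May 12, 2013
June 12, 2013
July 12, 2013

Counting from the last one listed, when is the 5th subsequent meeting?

December 12, 2013

The day-of-month is always 12 (31, 28, 31, 30, 31, 30 days between events).
So this recurs on the 12th of each month.
Next: August 2013 → August 12, 2013.
September 2013: September 12, 2013.
October 2013: October 12, 2013.
November 2013: November 12, 2013.
December 2013: December 12, 2013.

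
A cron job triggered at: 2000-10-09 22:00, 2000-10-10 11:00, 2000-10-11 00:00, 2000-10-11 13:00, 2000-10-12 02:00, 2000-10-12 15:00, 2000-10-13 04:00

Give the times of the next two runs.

Gaps: 13, 13, 13, 13, 13, 13 hours — each event is 13 hours after the previous one.
2000-10-13 04:00 + 13 h = 2000-10-13 17:00.
2000-10-13 17:00 + 13 h = 2000-10-14 06:00.

2000-10-13 17:00, 2000-10-14 06:00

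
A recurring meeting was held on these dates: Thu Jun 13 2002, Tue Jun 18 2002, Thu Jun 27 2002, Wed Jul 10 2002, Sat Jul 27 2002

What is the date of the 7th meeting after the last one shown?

Intervals are 5, 9, 13, 17 days — an arithmetic progression with common difference 4.
Next gap: 21 days. Sat Jul 27 2002 + 21 days = Sat Aug 17 2002.
Next gap: 25 days. Sat Aug 17 2002 + 25 days = Wed Sep 11 2002.
Next gap: 29 days. Wed Sep 11 2002 + 29 days = Thu Oct 10 2002.
Next gap: 33 days. Thu Oct 10 2002 + 33 days = Tue Nov 12 2002.
Next gap: 37 days. Tue Nov 12 2002 + 37 days = Thu Dec 19 2002.
Next gap: 41 days. Thu Dec 19 2002 + 41 days = Wed Jan 29 2003.
Next gap: 45 days. Wed Jan 29 2003 + 45 days = Sat Mar 15 2003.

Sat Mar 15 2003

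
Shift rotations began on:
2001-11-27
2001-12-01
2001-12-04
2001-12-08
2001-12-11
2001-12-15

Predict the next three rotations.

2001-12-18, 2001-12-22, 2001-12-25

The gap pattern 4, 3, 4, 3, 4 repeats every 2 events.
These are the Tuesdays and Saturdays of each week.
The following Tuesday is 2001-12-18.
Next Saturday: 2001-12-22.
Next Tuesday: 2001-12-25.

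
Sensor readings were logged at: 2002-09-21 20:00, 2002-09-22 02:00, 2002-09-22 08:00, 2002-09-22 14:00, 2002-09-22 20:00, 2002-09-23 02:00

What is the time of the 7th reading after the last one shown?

Gaps: 6, 6, 6, 6, 6 hours — each event is 6 hours after the previous one.
2002-09-23 02:00 + 6 h = 2002-09-23 08:00.
2002-09-23 08:00 + 6 h = 2002-09-23 14:00.
2002-09-23 14:00 + 6 h = 2002-09-23 20:00.
2002-09-23 20:00 + 6 h = 2002-09-24 02:00.
2002-09-24 02:00 + 6 h = 2002-09-24 08:00.
2002-09-24 08:00 + 6 h = 2002-09-24 14:00.
2002-09-24 14:00 + 6 h = 2002-09-24 20:00.

2002-09-24 20:00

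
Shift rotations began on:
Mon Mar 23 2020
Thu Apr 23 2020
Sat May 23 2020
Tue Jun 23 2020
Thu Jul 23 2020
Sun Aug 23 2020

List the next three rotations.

Wed Sep 23 2020, Fri Oct 23 2020, Mon Nov 23 2020

The day-of-month is always 23 (31, 30, 31, 30, 31 days between events).
So this recurs on the 23rd of each month.
September 2020: Wed Sep 23 2020.
Next: October 2020 → Fri Oct 23 2020.
November 2020: Mon Nov 23 2020.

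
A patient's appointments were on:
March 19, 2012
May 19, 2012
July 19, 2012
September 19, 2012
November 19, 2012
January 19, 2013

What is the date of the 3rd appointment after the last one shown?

July 19, 2013

Each date is the 19th; the gaps (61, 61, 62, 61, 61) track the month lengths.
The rule is the 19th of every 2 months.
March 2013: March 19, 2013.
Next: May 2013 → May 19, 2013.
Next: July 2013 → July 19, 2013.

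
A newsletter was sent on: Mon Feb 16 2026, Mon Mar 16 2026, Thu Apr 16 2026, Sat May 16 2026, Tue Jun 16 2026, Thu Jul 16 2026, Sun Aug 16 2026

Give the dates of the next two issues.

The day-of-month is always 16 (28, 31, 30, 31, 30, 31 days between events).
So this recurs on the 16th of each month.
September 2026: Wed Sep 16 2026.
October 2026: Fri Oct 16 2026.

Wed Sep 16 2026, Fri Oct 16 2026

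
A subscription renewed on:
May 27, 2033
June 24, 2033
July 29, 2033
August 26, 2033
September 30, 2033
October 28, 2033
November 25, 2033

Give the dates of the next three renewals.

All Fridays; the gaps (28, 35, 28, 35, 28, 28) vary with month length.
This is the last Friday of each month.
Last Friday of December 2033: December 30, 2033.
January 2034 ends with Friday January 27, 2034.
February 2034 ends with Friday February 24, 2034.

December 30, 2033; January 27, 2034; February 24, 2034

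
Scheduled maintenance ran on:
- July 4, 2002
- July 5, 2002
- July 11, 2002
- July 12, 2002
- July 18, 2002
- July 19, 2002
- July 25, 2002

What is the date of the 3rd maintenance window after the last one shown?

August 2, 2002

Gaps: 1, 6, 1, 6, 1, 6 days — not constant, but cyclic with period 2.
The events fall on every Thursday and Friday.
The following Friday is July 26, 2002.
Next Thursday: August 1, 2002.
The following Friday is August 2, 2002.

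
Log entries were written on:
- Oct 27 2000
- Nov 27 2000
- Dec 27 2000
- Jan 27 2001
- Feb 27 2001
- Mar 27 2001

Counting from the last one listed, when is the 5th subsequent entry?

Gaps: 31, 30, 31, 31, 28 days — not constant. Every event is on the 27th of the month.
Pattern: the 27th of each month.
Next: April 2001 → Apr 27 2001.
Next: May 2001 → May 27 2001.
June 2001: Jun 27 2001.
July 2001: Jul 27 2001.
August 2001: Aug 27 2001.

Aug 27 2001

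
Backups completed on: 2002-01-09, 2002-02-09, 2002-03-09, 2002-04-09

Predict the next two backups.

The day-of-month is always 9 (31, 28, 31 days between events).
So this recurs on the 9th of each month.
Next: May 2002 → 2002-05-09.
Next: June 2002 → 2002-06-09.

2002-05-09, 2002-06-09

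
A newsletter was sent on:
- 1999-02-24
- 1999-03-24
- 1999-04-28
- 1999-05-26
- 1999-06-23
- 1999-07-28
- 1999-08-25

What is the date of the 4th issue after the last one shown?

1999-12-22

All dates are Wednesdays, 28, 35, 28, 28, 35, 28 days apart.
Specifically, the 4th Wednesday of each month.
4th Wednesday of September 1999: 1999-09-22.
4th Wednesday of October 1999: 1999-10-27.
4th Wednesday of November 1999: 1999-11-24.
4th Wednesday of December 1999: 1999-12-22.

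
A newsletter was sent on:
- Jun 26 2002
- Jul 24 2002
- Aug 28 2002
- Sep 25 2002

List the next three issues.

All dates are Wednesdays, 28, 35, 28 days apart.
Specifically, the 4th Wednesday of each month.
October 2002 — 4th Wednesday is Oct 23 2002.
4th Wednesday of November 2002: Nov 27 2002.
December 2002 — 4th Wednesday is Dec 25 2002.

Oct 23 2002, Nov 27 2002, Dec 25 2002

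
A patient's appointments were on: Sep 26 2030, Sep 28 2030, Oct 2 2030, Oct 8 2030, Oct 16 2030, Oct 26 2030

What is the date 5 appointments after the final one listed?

Intervals are 2, 4, 6, 8, 10 days — an arithmetic progression with common difference 2.
Next gap: 12 days. Oct 26 2030 + 12 days = Nov 7 2030.
Next gap: 14 days. Nov 7 2030 + 14 days = Nov 21 2030.
Next gap: 16 days. Nov 21 2030 + 16 days = Dec 7 2030.
Next gap: 18 days. Dec 7 2030 + 18 days = Dec 25 2030.
Next gap: 20 days. Dec 25 2030 + 20 days = Jan 14 2031.

Jan 14 2031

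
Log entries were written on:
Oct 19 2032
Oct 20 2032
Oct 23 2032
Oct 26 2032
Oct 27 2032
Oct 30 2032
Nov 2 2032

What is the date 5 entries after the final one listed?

The gap pattern 1, 3, 3, 1, 3, 3 repeats every 3 events.
These are the Tuesdays, Wednesdays and Saturdays of each week.
Next Wednesday: Nov 3 2032.
The following Saturday is Nov 6 2032.
Next Tuesday: Nov 9 2032.
Next Wednesday: Nov 10 2032.
The following Saturday is Nov 13 2032.

Nov 13 2032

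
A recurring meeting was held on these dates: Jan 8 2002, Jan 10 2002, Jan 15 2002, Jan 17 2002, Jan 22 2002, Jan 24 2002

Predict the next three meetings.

Jan 29 2002, Jan 31 2002, Feb 5 2002

Every event lands on a Tuesday or Thursday (gaps cycle 2, 5, 2, 5, 2).
So the schedule is: every Tuesday and Thursday.
The following Tuesday is Jan 29 2002.
The following Thursday is Jan 31 2002.
The following Tuesday is Feb 5 2002.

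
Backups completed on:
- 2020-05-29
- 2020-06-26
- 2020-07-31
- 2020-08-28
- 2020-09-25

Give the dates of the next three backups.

Every date is a Friday; gaps 28, 35, 28, 28 days.
Each is the last Friday of its month (at least one falls on the 29th or later, ruling out '4th Friday').
October 2020 ends with Friday 2020-10-30.
November 2020 ends with Friday 2020-11-27.
December 2020 ends with Friday 2020-12-25.

2020-10-30, 2020-11-27, 2020-12-25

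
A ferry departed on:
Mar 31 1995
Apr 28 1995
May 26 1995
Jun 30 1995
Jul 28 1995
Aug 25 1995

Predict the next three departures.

Every date is a Friday; gaps 28, 28, 35, 28, 28 days.
Each is the last Friday of its month (at least one falls on the 29th or later, ruling out '4th Friday').
Last Friday of September 1995: Sep 29 1995.
October 1995 ends with Friday Oct 27 1995.
Last Friday of November 1995: Nov 24 1995.

Sep 29 1995, Oct 27 1995, Nov 24 1995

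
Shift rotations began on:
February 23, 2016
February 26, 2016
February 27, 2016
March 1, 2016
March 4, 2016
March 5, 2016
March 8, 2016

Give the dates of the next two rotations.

Gaps: 3, 1, 3, 3, 1, 3 days — not constant, but cyclic with period 3.
The events fall on every Tuesday, Friday and Saturday.
Next Friday: March 11, 2016.
The following Saturday is March 12, 2016.

March 11, 2016; March 12, 2016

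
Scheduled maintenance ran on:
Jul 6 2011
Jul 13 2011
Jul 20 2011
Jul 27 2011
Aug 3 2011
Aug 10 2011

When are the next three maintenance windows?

The spacing is 7, 7, 7, 7, 7 days — always 7 days.
Aug 10 2011 + 7 days = Aug 17 2011.
Aug 17 2011 + 7 days = Aug 24 2011.
Aug 24 2011 + 7 days = Aug 31 2011.

Aug 17 2011, Aug 24 2011, Aug 31 2011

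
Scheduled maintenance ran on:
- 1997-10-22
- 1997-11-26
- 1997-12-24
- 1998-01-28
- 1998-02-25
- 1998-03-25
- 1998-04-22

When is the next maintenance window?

1998-05-27

Gaps: 35, 28, 35, 28, 28, 28 days — a mix of 28 and 35. Every date is a Wednesday.
Each is the 4th Wednesday of its month.
May 1998 — 4th Wednesday is 1998-05-27.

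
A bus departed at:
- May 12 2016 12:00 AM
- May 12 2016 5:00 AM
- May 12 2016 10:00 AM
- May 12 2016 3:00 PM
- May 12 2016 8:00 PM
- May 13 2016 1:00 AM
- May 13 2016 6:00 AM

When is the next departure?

The interval is a steady 5 hours (5, 5, 5, 5, 5, 5).
May 13 2016 6:00 AM + 5 h = May 13 2016 11:00 AM.

May 13 2016 11:00 AM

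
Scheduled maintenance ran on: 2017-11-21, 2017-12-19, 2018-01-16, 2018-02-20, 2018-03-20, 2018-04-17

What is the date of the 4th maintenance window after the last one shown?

All dates are Tuesdays, 28, 28, 35, 28, 28 days apart.
Specifically, the 3rd Tuesday of each month.
May 2018 — 3rd Tuesday is 2018-05-15.
3rd Tuesday of June 2018: 2018-06-19.
3rd Tuesday of July 2018: 2018-07-17.
August 2018 — 3rd Tuesday is 2018-08-21.

2018-08-21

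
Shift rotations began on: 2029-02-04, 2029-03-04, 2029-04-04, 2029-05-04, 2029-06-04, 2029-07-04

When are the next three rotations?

2029-08-04, 2029-09-04, 2029-10-04

The day-of-month is always 4 (28, 31, 30, 31, 30 days between events).
So this recurs on the 4th of each month.
August 2029: 2029-08-04.
Next: September 2029 → 2029-09-04.
Next: October 2029 → 2029-10-04.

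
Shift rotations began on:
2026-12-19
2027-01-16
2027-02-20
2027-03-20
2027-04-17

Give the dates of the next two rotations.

All dates are Saturdays, 28, 35, 28, 28 days apart.
Specifically, the 3rd Saturday of each month.
3rd Saturday of May 2027: 2027-05-15.
3rd Saturday of June 2027: 2027-06-19.

2027-05-15, 2027-06-19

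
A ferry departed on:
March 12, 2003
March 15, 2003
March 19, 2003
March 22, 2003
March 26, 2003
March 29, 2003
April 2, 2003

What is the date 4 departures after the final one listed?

April 16, 2003

Every event lands on a Wednesday or Saturday (gaps cycle 3, 4, 3, 4, 3, 4).
So the schedule is: every Wednesday and Saturday.
Next Saturday: April 5, 2003.
Next Wednesday: April 9, 2003.
Next Saturday: April 12, 2003.
Next Wednesday: April 16, 2003.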